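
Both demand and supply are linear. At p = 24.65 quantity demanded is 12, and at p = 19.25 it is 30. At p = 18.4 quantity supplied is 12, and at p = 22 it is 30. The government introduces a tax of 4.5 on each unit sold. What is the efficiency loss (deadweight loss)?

Demand slope = (19.25 − 24.65)/(30 − 12) = −0.3, so p = 28.25 − 0.3q.
Supply slope = (22 − 18.4)/(30 − 12) = 0.2, so p = 16 + 0.2q.
Competitive equilibrium: 28.25 − 0.3q = 16 + 0.2q → q* = 24.5, p* = 20.9.
With the tax, the buyer price exceeds the seller price by 4.5: (28.25 − 0.3q) − (16 + 0.2q) = 4.5 → q' = 15.5.
Δq = 24.5 − 15.5 = 9; the wedge equals the tax, 4.5.
DWL = ½ × 9 × 4.5 = 20.25.

20.25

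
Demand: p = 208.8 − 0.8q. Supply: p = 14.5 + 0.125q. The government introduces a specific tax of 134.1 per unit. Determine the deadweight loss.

Competitive equilibrium: 208.8 − 0.8q = 14.5 + 0.125q → q* = 210.0541, p* = 40.7568.
With the tax, the buyer price exceeds the seller price by 134.1: (208.8 − 0.8q) − (14.5 + 0.125q) = 134.1 → q' = 65.0811.
Δq = 210.0541 − 65.0811 = 144.973; the wedge equals the tax, 134.1.
The triangle = ½ × 144.973 × 134.1 = 9720.44.

9720.44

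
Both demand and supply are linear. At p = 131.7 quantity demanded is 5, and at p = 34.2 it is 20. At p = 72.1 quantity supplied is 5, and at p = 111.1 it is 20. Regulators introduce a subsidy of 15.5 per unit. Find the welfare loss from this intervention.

13.20

Demand slope = (34.2 − 131.7)/(20 − 5) = −6.5, so p = 164.2 − 6.5q.
Supply slope = (111.1 − 72.1)/(20 − 5) = 2.6, so p = 59.1 + 2.6q.
Competitive equilibrium: 164.2 − 6.5q = 59.1 + 2.6q → q* = 11.5495, p* = 89.1286.
The subsidy lowers effective supply by 15.5: p = 43.6 + 2.6q.
New quantity: 164.2 − 6.5q = 43.6 + 2.6q → q' = 13.2527.
Overproduction Δq = 13.2527 − 11.5495 = 1.7032; wedge = subsidy = 15.5.
Welfare loss = ½ × 1.7032 × 15.5 = 13.20.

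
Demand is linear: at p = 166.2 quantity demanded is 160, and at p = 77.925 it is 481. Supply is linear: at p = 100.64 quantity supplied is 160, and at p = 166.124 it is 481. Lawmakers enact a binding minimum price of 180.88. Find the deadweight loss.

8668.74

Demand slope = (77.925 − 166.2)/(481 − 160) = −0.275, so p = 210.2 − 0.275q.
Supply slope = (166.124 − 100.64)/(481 − 160) = 0.204, so p = 68 + 0.204q.
Competitive equilibrium: 210.2 − 0.275q = 68 + 0.204q → q* = 296.86848, p* = 128.56117.
At the floor p = 180.88, quantity demanded = (210.2 − 180.88)/0.275 = 106.61818.
Sellers' marginal cost at q' = 106.61818: 68 + 0.204·106.61818 = 89.75011.
Δq = 296.86848 − 106.61818 = 190.2503; wedge = 180.88 − 89.75011 = 91.12989.
Deadweight loss = ½ × 190.2503 × 91.12989 = 8668.74.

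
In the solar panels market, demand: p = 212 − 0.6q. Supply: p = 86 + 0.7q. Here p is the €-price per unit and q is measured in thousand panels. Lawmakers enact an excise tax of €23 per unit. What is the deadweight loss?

€203.46 thousand

Competitive equilibrium: 212 − 0.6q = 86 + 0.7q → q* = 96.9231, p* = 153.8462.
With the tax, the buyer price exceeds the seller price by 23: (212 − 0.6q) − (86 + 0.7q) = 23 → q' = 79.2308.
Δq = 96.9231 − 79.2308 = 17.6923; the wedge equals the tax, 23.
The triangle = ½ × 17.6923 × 23 = €203.46 thousand.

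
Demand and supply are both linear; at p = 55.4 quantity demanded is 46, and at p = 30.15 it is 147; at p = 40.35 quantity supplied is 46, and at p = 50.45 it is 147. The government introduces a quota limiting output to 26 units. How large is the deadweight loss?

Demand slope = (30.15 − 55.4)/(147 − 46) = −0.25, so p = 66.9 − 0.25q.
Supply slope = (50.45 − 40.35)/(147 − 46) = 0.1, so p = 35.75 + 0.1q.
Competitive equilibrium: 66.9 − 0.25q = 35.75 + 0.1q → q* = 89, p* = 44.65.
At q = 26: demand price = 66.9 − 0.25·26 = 60.4; supply price = 35.75 + 0.1·26 = 38.35.
Δq = 89 − 26 = 63; wedge = 60.4 − 38.35 = 22.05.
Deadweight loss = ½ × 63 × 22.05 = 694.575.

694.575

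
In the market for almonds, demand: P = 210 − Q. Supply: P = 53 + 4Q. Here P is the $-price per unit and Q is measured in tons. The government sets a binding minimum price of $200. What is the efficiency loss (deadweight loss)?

$1144.90

Competitive equilibrium: 210 − Q = 53 + 4Q → Q* = 31.4, P* = 178.6.
At the floor P = 200, quantity demanded = (210 − 200)/1 = 10.
Sellers' marginal cost at Q' = 10: 53 + 4·10 = 93.
ΔQ = 31.4 − 10 = 21.4; wedge = 200 − 93 = 107.
Deadweight loss = ½ × 21.4 × 107 = $1144.90.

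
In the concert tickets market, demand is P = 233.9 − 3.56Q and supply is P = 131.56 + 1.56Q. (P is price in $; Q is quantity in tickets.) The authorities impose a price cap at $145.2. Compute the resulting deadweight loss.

Competitive equilibrium: 233.9 − 3.56Q = 131.56 + 1.56Q → Q* = 19.9883, P* = 162.7417.
At the ceiling P = 145.2, quantity supplied = (145.2 − 131.56)/1.56 = 8.7436.
Willingness to pay at Q' = 8.7436: 233.9 − 3.56·8.7436 = 202.7728.
ΔQ = 19.9883 − 8.7436 = 11.2447; wedge = 202.7728 − 145.2 = 57.5728.
Welfare loss = ½ × 11.2447 × 57.5728 = $323.69.

$323.69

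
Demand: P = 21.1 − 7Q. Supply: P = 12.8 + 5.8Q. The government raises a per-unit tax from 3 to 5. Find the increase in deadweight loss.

0.625

Competitive equilibrium: 21.1 − 7Q = 12.8 + 5.8Q → Q* = 0.6484, P* = 16.5609.
For a per-unit tax t: ΔQ = t/12.8, so DWL = ½·t·(t/12.8) = t²/25.6.
At t = 3: DWL = 0.352. At t = 5: DWL = 0.977.
Increase = 0.977 − 0.352 = 0.625.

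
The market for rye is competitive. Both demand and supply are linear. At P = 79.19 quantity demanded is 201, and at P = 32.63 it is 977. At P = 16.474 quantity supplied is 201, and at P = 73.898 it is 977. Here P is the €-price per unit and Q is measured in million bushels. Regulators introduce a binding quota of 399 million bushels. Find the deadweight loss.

Demand slope = (32.63 − 79.19)/(977 − 201) = −0.06, so P = 91.25 − 0.06Q.
Supply slope = (73.898 − 16.474)/(977 − 201) = 0.074, so P = 1.6 + 0.074Q.
Competitive equilibrium: 91.25 − 0.06Q = 1.6 + 0.074Q → Q* = 669.0299, P* = 51.1082.
At Q = 399: demand price = 91.25 − 0.06·399 = 67.31; supply price = 1.6 + 0.074·399 = 31.126.
ΔQ = 669.0299 − 399 = 270.0299; wedge = 67.31 − 31.126 = 36.184.
Welfare loss = ½ × 270.0299 × 36.184 = €4885.38 million.

€4885.38 million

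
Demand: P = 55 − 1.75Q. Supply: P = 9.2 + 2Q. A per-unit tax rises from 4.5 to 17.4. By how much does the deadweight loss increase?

Competitive equilibrium: 55 − 1.75Q = 9.2 + 2Q → Q* = 12.2133, P* = 33.6267.
For a per-unit tax t: ΔQ = t/3.75, so DWL = ½·t·(t/3.75) = t²/7.5.
At t = 4.5: DWL = 2.7. At t = 17.4: DWL = 40.368.
Increase = 40.368 − 2.7 = 37.668.

37.668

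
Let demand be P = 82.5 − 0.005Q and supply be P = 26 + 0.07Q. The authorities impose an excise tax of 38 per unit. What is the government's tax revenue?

Competitive equilibrium: 82.5 − 0.005Q = 26 + 0.07Q → Q* = 753.3333, P* = 78.7333.
With the tax, the buyer price exceeds the seller price by 38: (82.5 − 0.005Q) − (26 + 0.07Q) = 38 → Q' = 246.6667.
Tax revenue = 38 × 246.6667 = 9373.33.

9373.33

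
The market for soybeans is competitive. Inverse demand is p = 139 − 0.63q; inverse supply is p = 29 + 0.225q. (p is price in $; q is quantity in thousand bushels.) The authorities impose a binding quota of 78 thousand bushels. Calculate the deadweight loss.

$1096.93 thousand

Competitive equilibrium: 139 − 0.63q = 29 + 0.225q → q* = 128.655, p* = 57.9474.
At q = 78: demand price = 139 − 0.63·78 = 89.86; supply price = 29 + 0.225·78 = 46.55.
Δq = 128.655 − 78 = 50.655; wedge = 89.86 − 46.55 = 43.31.
Welfare loss = ½ × 50.655 × 43.31 = $1096.93 thousand.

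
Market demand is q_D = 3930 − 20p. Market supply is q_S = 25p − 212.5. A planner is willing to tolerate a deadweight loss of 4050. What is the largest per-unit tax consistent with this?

In inverse form: demand p = 196.5 − 0.05q, supply p = 8.5 + 0.04q.
Competitive equilibrium: 196.5 − 0.05q = 8.5 + 0.04q → q* = 2088.8889, p* = 92.0556.
A tax t gives Δq = t/0.09 and wedge t, so DWL = t²/0.18.
t²/0.18 = 4050 → t² = 729 → t = 27.

27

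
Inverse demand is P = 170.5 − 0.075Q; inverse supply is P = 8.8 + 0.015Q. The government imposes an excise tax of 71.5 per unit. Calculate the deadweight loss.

28401.39

Competitive equilibrium: 170.5 − 0.075Q = 8.8 + 0.015Q → Q* = 1796.6667, P* = 35.75.
With the tax, the buyer price exceeds the seller price by 71.5: (170.5 − 0.075Q) − (8.8 + 0.015Q) = 71.5 → Q' = 1002.2222.
ΔQ = 1796.6667 − 1002.2222 = 794.4445; the wedge equals the tax, 71.5.
DWL = ½ × 794.4445 × 71.5 = 28401.39.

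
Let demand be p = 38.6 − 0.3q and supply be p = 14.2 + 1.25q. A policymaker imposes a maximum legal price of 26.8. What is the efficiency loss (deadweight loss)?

24.84

Competitive equilibrium: 38.6 − 0.3q = 14.2 + 1.25q → q* = 15.7419, p* = 33.8774.
At the ceiling p = 26.8, quantity supplied = (26.8 − 14.2)/1.25 = 10.08.
Willingness to pay at q' = 10.08: 38.6 − 0.3·10.08 = 35.576.
Δq = 15.7419 − 10.08 = 5.6619; wedge = 35.576 − 26.8 = 8.776.
Deadweight loss = ½ × 5.6619 × 8.776 = 24.84.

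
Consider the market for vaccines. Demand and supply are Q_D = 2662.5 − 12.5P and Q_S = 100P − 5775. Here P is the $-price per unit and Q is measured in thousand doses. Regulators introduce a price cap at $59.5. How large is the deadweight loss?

$108112.50 thousand

In inverse form: demand P = 213 − 0.08Q, supply P = 57.75 + 0.01Q.
Competitive equilibrium: 213 − 0.08Q = 57.75 + 0.01Q → Q* = 1725, P* = 75.
At the ceiling P = 59.5, quantity supplied = (59.5 − 57.75)/0.01 = 175.
Willingness to pay at Q' = 175: 213 − 0.08·175 = 199.
ΔQ = 1725 − 175 = 1550; wedge = 199 − 59.5 = 139.5.
The triangle = ½ × 1550 × 139.5 = $108112.50 thousand.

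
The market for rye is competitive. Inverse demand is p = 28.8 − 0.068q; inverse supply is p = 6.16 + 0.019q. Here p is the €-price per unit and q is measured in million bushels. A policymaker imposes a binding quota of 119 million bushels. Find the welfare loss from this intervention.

Competitive equilibrium: 28.8 − 0.068q = 6.16 + 0.019q → q* = 260.2299, p* = 11.1044.
At q = 119: demand price = 28.8 − 0.068·119 = 20.708; supply price = 6.16 + 0.019·119 = 8.421.
Δq = 260.2299 − 119 = 141.2299; wedge = 20.708 − 8.421 = 12.287.
Welfare loss = ½ × 141.2299 × 12.287 = €867.65 million.

€867.65 million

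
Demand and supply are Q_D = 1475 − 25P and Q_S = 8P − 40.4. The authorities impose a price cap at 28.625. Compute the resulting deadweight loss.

1579.56

In inverse form: demand P = 59 − 0.04Q, supply P = 5.05 + 0.125Q.
Competitive equilibrium: 59 − 0.04Q = 5.05 + 0.125Q → Q* = 326.9697, P* = 45.9212.
At the ceiling P = 28.625, quantity supplied = (28.625 − 5.05)/0.125 = 188.6.
Willingness to pay at Q' = 188.6: 59 − 0.04·188.6 = 51.456.
ΔQ = 326.9697 − 188.6 = 138.3697; wedge = 51.456 − 28.625 = 22.831.
Deadweight loss = ½ × 138.3697 × 22.831 = 1579.56.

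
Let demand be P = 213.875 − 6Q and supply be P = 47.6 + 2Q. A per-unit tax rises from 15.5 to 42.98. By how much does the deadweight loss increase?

100.44

Competitive equilibrium: 213.875 − 6Q = 47.6 + 2Q → Q* = 20.7844, P* = 89.1688.
For a per-unit tax t: ΔQ = t/8, so DWL = ½·t·(t/8) = t²/16.
At t = 15.5: DWL = 15.016. At t = 42.98: DWL = 115.455.
Increase = 115.455 − 15.016 = 100.44.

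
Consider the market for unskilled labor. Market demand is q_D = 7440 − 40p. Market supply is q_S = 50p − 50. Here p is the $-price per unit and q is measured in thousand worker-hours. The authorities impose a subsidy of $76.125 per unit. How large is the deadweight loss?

In inverse form: demand p = 186 − 0.025q, supply p = 1 + 0.02q.
Competitive equilibrium: 186 − 0.025q = 1 + 0.02q → q* = 4111.1111, p* = 83.2222.
The subsidy lowers effective supply by 76.125: p = 0.02q − 75.125.
New quantity: 186 − 0.025q = 0.02q − 75.125 → q' = 5802.7778.
Overproduction Δq = 5802.7778 − 4111.1111 = 1691.6667; wedge = subsidy = 76.125.
Welfare loss = ½ × 1691.6667 × 76.125 = $64389.06 thousand.

$64389.06 thousand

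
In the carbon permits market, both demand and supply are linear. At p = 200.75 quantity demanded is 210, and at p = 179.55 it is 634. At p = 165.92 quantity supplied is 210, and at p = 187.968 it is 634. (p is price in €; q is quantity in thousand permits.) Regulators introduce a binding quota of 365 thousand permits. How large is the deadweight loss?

€1773.34 thousand

Demand slope = (179.55 − 200.75)/(634 − 210) = −0.05, so p = 211.25 − 0.05q.
Supply slope = (187.968 − 165.92)/(634 − 210) = 0.052, so p = 155 + 0.052q.
Competitive equilibrium: 211.25 − 0.05q = 155 + 0.052q → q* = 551.4706, p* = 183.6765.
At q = 365: demand price = 211.25 − 0.05·365 = 193; supply price = 155 + 0.052·365 = 173.98.
Δq = 551.4706 − 365 = 186.4706; wedge = 193 − 173.98 = 19.02.
Welfare loss = ½ × 186.4706 × 19.02 = €1773.34 thousand.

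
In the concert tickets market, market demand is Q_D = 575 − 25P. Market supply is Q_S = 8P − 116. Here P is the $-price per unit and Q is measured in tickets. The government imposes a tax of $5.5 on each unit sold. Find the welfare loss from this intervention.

In inverse form: demand P = 23 − 0.04Q, supply P = 14.5 + 0.125Q.
Competitive equilibrium: 23 − 0.04Q = 14.5 + 0.125Q → Q* = 51.5152, P* = 20.9394.
With the tax, the buyer price exceeds the seller price by 5.5: (23 − 0.04Q) − (14.5 + 0.125Q) = 5.5 → Q' = 18.1818.
ΔQ = 51.5152 − 18.1818 = 33.3334; the wedge equals the tax, 5.5.
The triangle = ½ × 33.3334 × 5.5 = $91.67.

$91.67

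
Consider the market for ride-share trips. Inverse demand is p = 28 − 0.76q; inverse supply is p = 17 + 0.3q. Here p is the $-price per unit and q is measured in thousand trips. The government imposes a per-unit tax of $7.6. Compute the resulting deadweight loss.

Competitive equilibrium: 28 − 0.76q = 17 + 0.3q → q* = 10.3774, p* = 20.1132.
With the tax, the buyer price exceeds the seller price by 7.6: (28 − 0.76q) − (17 + 0.3q) = 7.6 → q' = 3.2075.
Δq = 10.3774 − 3.2075 = 7.1699; the wedge equals the tax, 7.6.
The triangle = ½ × 7.1699 × 7.6 = $27.25 thousand.

$27.25 thousand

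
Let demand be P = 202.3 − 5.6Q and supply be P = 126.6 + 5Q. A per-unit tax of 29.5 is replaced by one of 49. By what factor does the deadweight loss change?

Competitive equilibrium: 202.3 − 5.6Q = 126.6 + 5Q → Q* = 7.1415, P* = 162.3075.
For a per-unit tax t: ΔQ = t/10.6, so DWL = ½·t·(t/10.6) = t²/21.2.
At t = 29.5: DWL = 41.050. At t = 49: DWL = 113.255.
Ratio = (49/29.5)² = 2.759.

2.759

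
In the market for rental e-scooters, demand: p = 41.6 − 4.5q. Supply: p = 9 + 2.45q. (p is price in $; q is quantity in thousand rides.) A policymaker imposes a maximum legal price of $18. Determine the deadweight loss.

Competitive equilibrium: 41.6 − 4.5q = 9 + 2.45q → q* = 4.6906, p* = 20.4921.
At the ceiling p = 18, quantity supplied = (18 − 9)/2.45 = 3.6735.
Willingness to pay at q' = 3.6735: 41.6 − 4.5·3.6735 = 25.0693.
Δq = 4.6906 − 3.6735 = 1.0171; wedge = 25.0693 − 18 = 7.0693.
The triangle = ½ × 1.0171 × 7.0693 = $3.60 thousand.

$3.60 thousand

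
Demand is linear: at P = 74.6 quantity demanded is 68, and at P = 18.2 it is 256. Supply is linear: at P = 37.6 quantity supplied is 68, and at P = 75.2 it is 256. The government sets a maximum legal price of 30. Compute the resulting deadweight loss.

3136

Demand slope = (18.2 − 74.6)/(256 − 68) = −0.3, so P = 95 − 0.3Q.
Supply slope = (75.2 − 37.6)/(256 − 68) = 0.2, so P = 24 + 0.2Q.
Competitive equilibrium: 95 − 0.3Q = 24 + 0.2Q → Q* = 142, P* = 52.4.
At the ceiling P = 30, quantity supplied = (30 − 24)/0.2 = 30.
Willingness to pay at Q' = 30: 95 − 0.3·30 = 86.
ΔQ = 142 − 30 = 112; wedge = 86 − 30 = 56.
The triangle = ½ × 112 × 56 = 3136.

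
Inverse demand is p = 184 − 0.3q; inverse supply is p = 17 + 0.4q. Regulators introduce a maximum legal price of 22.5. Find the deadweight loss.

Competitive equilibrium: 184 − 0.3q = 17 + 0.4q → q* = 238.57143, p* = 112.42857.
At the ceiling p = 22.5, quantity supplied = (22.5 − 17)/0.4 = 13.75.
Willingness to pay at q' = 13.75: 184 − 0.3·13.75 = 179.875.
Δq = 238.57143 − 13.75 = 224.82143; wedge = 179.875 − 22.5 = 157.375.
The triangle = ½ × 224.82143 × 157.375 = 17690.64.

17690.64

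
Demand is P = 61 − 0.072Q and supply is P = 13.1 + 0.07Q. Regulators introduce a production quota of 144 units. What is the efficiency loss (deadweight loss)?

Competitive equilibrium: 61 − 0.072Q = 13.1 + 0.07Q → Q* = 337.3239, P* = 36.7127.
At Q = 144: demand price = 61 − 0.072·144 = 50.632; supply price = 13.1 + 0.07·144 = 23.18.
ΔQ = 337.3239 − 144 = 193.3239; wedge = 50.632 − 23.18 = 27.452.
The triangle = ½ × 193.3239 × 27.452 = 2653.56.

2653.56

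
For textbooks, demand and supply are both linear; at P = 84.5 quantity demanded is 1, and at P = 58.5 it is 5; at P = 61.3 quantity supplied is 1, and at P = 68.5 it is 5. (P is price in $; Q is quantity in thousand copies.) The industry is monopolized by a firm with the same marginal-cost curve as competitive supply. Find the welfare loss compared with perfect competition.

Demand slope = (58.5 − 84.5)/(5 − 1) = −6.5, so P = 91 − 6.5Q.
Supply slope = (68.5 − 61.3)/(5 − 1) = 1.8, so P = 59.5 + 1.8Q.
Competitive equilibrium: 91 − 6.5Q = 59.5 + 1.8Q → Q* = 3.7952, P* = 66.3313.
Marginal revenue: MR = 91 − 13Q. Set MR = MC: 91 − 13Q = 59.5 + 1.8Q → Q_m = 2.1284.
Price P_m = 91 − 6.5·2.1284 = 77.1654; MC(Q_m) = 59.5 + 1.8·2.1284 = 63.3311.
Competitive Q* = 3.7952, so ΔQ = 1.6668; wedge = 77.1654 − 63.3311 = 13.8343.
Deadweight loss = ½ × 1.6668 × 13.8343 = $11.53 thousand.

$11.53 thousand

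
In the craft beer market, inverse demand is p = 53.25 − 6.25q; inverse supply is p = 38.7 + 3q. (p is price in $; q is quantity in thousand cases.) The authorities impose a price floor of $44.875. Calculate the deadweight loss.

Competitive equilibrium: 53.25 − 6.25q = 38.7 + 3q → q* = 1.573, p* = 43.4189.
At the floor p = 44.875, quantity demanded = (53.25 − 44.875)/6.25 = 1.34.
Sellers' marginal cost at q' = 1.34: 38.7 + 3·1.34 = 42.72.
Δq = 1.573 − 1.34 = 0.233; wedge = 44.875 − 42.72 = 2.155.
Deadweight loss = ½ × 0.233 × 2.155 = $0.25 thousand.

$0.25 thousand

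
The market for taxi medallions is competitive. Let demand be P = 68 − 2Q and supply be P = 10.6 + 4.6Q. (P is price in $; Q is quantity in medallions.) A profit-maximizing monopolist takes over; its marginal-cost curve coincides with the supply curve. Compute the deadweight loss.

Competitive equilibrium: 68 − 2Q = 10.6 + 4.6Q → Q* = 8.697, P* = 50.6061.
Marginal revenue: MR = 68 − 4Q. Set MR = MC: 68 − 4Q = 10.6 + 4.6Q → Q_m = 6.6744.
Price P_m = 68 − 2·6.6744 = 54.6512; MC(Q_m) = 10.6 + 4.6·6.6744 = 41.3022.
Competitive Q* = 8.697, so ΔQ = 2.0226; wedge = 54.6512 − 41.3022 = 13.349.
Welfare loss = ½ × 2.0226 × 13.349 = $13.50.

$13.50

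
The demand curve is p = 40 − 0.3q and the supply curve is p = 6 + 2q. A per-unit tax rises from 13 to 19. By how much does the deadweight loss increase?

Competitive equilibrium: 40 − 0.3q = 6 + 2q → q* = 14.7826, p* = 35.5652.
For a per-unit tax t: Δq = t/2.3, so DWL = ½·t·(t/2.3) = t²/4.6.
At t = 13: DWL = 36.739. At t = 19: DWL = 78.478.
Increase = 78.478 − 36.739 = 41.74.

41.74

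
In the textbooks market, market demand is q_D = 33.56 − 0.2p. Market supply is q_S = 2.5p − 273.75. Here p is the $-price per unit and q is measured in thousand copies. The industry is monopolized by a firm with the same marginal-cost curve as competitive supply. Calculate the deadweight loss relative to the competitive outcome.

In inverse form: demand p = 167.8 − 5q, supply p = 109.5 + 0.4q.
Competitive equilibrium: 167.8 − 5q = 109.5 + 0.4q → q* = 10.7963, p* = 113.8185.
Marginal revenue: MR = 167.8 − 10q. Set MR = MC: 167.8 − 10q = 109.5 + 0.4q → q_m = 5.6058.
Price p_m = 167.8 − 5·5.6058 = 139.771; MC(q_m) = 109.5 + 0.4·5.6058 = 111.7423.
Competitive q* = 10.7963, so Δq = 5.1905; wedge = 139.771 − 111.7423 = 28.0287.
DWL = ½ × 5.1905 × 28.0287 = $72.74 thousand.

$72.74 thousand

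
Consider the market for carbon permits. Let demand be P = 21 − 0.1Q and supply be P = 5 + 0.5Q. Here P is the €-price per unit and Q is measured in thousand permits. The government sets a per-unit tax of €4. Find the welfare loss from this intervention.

Competitive equilibrium: 21 − 0.1Q = 5 + 0.5Q → Q* = 26.6667, P* = 18.3333.
With the tax, the buyer price exceeds the seller price by 4: (21 − 0.1Q) − (5 + 0.5Q) = 4 → Q' = 20.
ΔQ = 26.6667 − 20 = 6.6667; the wedge equals the tax, 4.
Welfare loss = ½ × 6.6667 × 4 = €13.33 thousand.

€13.33 thousand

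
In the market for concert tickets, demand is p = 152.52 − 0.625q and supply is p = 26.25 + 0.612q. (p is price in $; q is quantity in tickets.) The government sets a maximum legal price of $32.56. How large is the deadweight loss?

$5208.52

Competitive equilibrium: 152.52 − 0.625q = 26.25 + 0.612q → q* = 102.07761, p* = 88.7215.
At the ceiling p = 32.56, quantity supplied = (32.56 − 26.25)/0.612 = 10.31046.
Willingness to pay at q' = 10.31046: 152.52 − 0.625·10.31046 = 146.07596.
Δq = 102.07761 − 10.31046 = 91.76715; wedge = 146.07596 − 32.56 = 113.51596.
Welfare loss = ½ × 91.76715 × 113.51596 = $5208.52.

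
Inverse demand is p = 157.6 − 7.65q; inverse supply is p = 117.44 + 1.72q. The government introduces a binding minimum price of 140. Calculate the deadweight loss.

Competitive equilibrium: 157.6 − 7.65q = 117.44 + 1.72q → q* = 4.286, p* = 124.812.
At the floor p = 140, quantity demanded = (157.6 − 140)/7.65 = 2.3007.
Sellers' marginal cost at q' = 2.3007: 117.44 + 1.72·2.3007 = 121.3972.
Δq = 4.286 − 2.3007 = 1.9853; wedge = 140 − 121.3972 = 18.6028.
DWL = ½ × 1.9853 × 18.6028 = 18.47.

18.47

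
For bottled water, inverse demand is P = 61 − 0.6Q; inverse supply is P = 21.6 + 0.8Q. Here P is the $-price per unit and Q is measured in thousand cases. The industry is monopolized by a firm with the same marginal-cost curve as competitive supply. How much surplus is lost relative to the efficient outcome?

$49.90 thousand

Competitive equilibrium: 61 − 0.6Q = 21.6 + 0.8Q → Q* = 28.1429, P* = 44.1143.
Marginal revenue: MR = 61 − 1.2Q. Set MR = MC: 61 − 1.2Q = 21.6 + 0.8Q → Q_m = 19.7.
Price P_m = 61 − 0.6·19.7 = 49.18; MC(Q_m) = 21.6 + 0.8·19.7 = 37.36.
Competitive Q* = 28.1429, so ΔQ = 8.4429; wedge = 49.18 − 37.36 = 11.82.
Welfare loss = ½ × 8.4429 × 11.82 = $49.90 thousand.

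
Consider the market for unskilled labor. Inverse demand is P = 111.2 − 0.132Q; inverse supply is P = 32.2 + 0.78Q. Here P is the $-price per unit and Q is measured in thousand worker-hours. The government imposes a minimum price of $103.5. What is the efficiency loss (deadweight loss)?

$364.93 thousand

Competitive equilibrium: 111.2 − 0.132Q = 32.2 + 0.78Q → Q* = 86.6228, P* = 99.7658.
At the floor P = 103.5, quantity demanded = (111.2 − 103.5)/0.132 = 58.3333.
Sellers' marginal cost at Q' = 58.3333: 32.2 + 0.78·58.3333 = 77.7.
ΔQ = 86.6228 − 58.3333 = 28.2895; wedge = 103.5 − 77.7 = 25.8.
The triangle = ½ × 28.2895 × 25.8 = $364.93 thousand.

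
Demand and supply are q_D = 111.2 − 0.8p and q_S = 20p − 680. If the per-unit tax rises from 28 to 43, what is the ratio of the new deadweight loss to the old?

2.358

In inverse form: demand p = 139 − 1.25q, supply p = 34 + 0.05q.
Competitive equilibrium: 139 − 1.25q = 34 + 0.05q → q* = 80.7692, p* = 38.0385.
For a per-unit tax t: Δq = t/1.3, so DWL = ½·t·(t/1.3) = t²/2.6.
At t = 28: DWL = 301.538. At t = 43: DWL = 711.154.
Ratio = (43/28)² = 2.358.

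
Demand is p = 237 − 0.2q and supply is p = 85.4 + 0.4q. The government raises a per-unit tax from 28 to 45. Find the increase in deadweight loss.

1034.17

Competitive equilibrium: 237 − 0.2q = 85.4 + 0.4q → q* = 252.6667, p* = 186.4667.
For a per-unit tax t: Δq = t/0.6, so DWL = ½·t·(t/0.6) = t²/1.2.
At t = 28: DWL = 653.333. At t = 45: DWL = 1687.5.
Increase = 1687.5 − 653.333 = 1034.17.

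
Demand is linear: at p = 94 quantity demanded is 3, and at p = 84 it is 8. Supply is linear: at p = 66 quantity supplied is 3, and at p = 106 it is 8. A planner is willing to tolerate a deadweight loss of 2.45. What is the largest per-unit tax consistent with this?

7

Demand slope = (84 − 94)/(8 − 3) = −2, so p = 100 − 2q.
Supply slope = (106 − 66)/(8 − 3) = 8, so p = 42 + 8q.
Competitive equilibrium: 100 − 2q = 42 + 8q → q* = 5.8, p* = 88.4.
A tax t gives Δq = t/10 and wedge t, so DWL = t²/20.
t²/20 = 2.45 → t² = 49 → t = 7.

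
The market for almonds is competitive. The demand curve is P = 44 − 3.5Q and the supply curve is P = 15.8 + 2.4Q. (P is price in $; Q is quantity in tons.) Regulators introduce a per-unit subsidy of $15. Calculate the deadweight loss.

$19.07

Competitive equilibrium: 44 − 3.5Q = 15.8 + 2.4Q → Q* = 4.7797, P* = 27.2712.
The subsidy lowers effective supply by 15: P = 0.8 + 2.4Q.
New quantity: 44 − 3.5Q = 0.8 + 2.4Q → Q' = 7.322.
Overproduction ΔQ = 7.322 − 4.7797 = 2.5423; wedge = subsidy = 15.
Deadweight loss = ½ × 2.5423 × 15 = $19.07.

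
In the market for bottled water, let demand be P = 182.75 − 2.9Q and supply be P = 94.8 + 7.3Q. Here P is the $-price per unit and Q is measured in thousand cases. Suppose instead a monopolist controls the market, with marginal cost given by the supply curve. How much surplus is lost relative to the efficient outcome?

Competitive equilibrium: 182.75 − 2.9Q = 94.8 + 7.3Q → Q* = 8.6225, P* = 157.7446.
Marginal revenue: MR = 182.75 − 5.8Q. Set MR = MC: 182.75 − 5.8Q = 94.8 + 7.3Q → Q_m = 6.7137.
Price P_m = 182.75 − 2.9·6.7137 = 163.2803; MC(Q_m) = 94.8 + 7.3·6.7137 = 143.81.
Competitive Q* = 8.6225, so ΔQ = 1.9088; wedge = 163.2803 − 143.81 = 19.4703.
Welfare loss = ½ × 1.9088 × 19.4703 = $18.58 thousand.

$18.58 thousand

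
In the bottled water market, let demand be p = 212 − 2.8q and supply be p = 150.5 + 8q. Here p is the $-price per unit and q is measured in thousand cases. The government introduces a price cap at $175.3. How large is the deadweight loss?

Competitive equilibrium: 212 − 2.8q = 150.5 + 8q → q* = 5.6944, p* = 196.0556.
At the ceiling p = 175.3, quantity supplied = (175.3 − 150.5)/8 = 3.1.
Willingness to pay at q' = 3.1: 212 − 2.8·3.1 = 203.32.
Δq = 5.6944 − 3.1 = 2.5944; wedge = 203.32 − 175.3 = 28.02.
Deadweight loss = ½ × 2.5944 × 28.02 = $36.35 thousand.

$36.35 thousand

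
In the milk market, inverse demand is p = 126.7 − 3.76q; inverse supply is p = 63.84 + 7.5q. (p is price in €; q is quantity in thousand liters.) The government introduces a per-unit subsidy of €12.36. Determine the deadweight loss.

€6.78 thousand

Competitive equilibrium: 126.7 − 3.76q = 63.84 + 7.5q → q* = 5.5826, p* = 105.7094.
The subsidy lowers effective supply by 12.36: p = 51.48 + 7.5q.
New quantity: 126.7 − 3.76q = 51.48 + 7.5q → q' = 6.6803.
Overproduction Δq = 6.6803 − 5.5826 = 1.0977; wedge = subsidy = 12.36.
DWL = ½ × 1.0977 × 12.36 = €6.78 thousand.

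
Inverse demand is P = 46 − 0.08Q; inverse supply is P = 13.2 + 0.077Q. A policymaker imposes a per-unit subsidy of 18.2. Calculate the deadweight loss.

1054.90

Competitive equilibrium: 46 − 0.08Q = 13.2 + 0.077Q → Q* = 208.9172, P* = 29.2866.
The subsidy lowers effective supply by 18.2: P = 0.077Q − 5.
New quantity: 46 − 0.08Q = 0.077Q − 5 → Q' = 324.8408.
Overproduction ΔQ = 324.8408 − 208.9172 = 115.9236; wedge = subsidy = 18.2.
DWL = ½ × 115.9236 × 18.2 = 1054.90.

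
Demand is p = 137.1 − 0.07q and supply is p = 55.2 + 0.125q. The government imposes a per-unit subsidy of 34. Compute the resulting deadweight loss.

2964.10

Competitive equilibrium: 137.1 − 0.07q = 55.2 + 0.125q → q* = 420, p* = 107.7.
The subsidy lowers effective supply by 34: p = 21.2 + 0.125q.
New quantity: 137.1 − 0.07q = 21.2 + 0.125q → q' = 594.359.
Overproduction Δq = 594.359 − 420 = 174.359; wedge = subsidy = 34.
Deadweight loss = ½ × 174.359 × 34 = 2964.10.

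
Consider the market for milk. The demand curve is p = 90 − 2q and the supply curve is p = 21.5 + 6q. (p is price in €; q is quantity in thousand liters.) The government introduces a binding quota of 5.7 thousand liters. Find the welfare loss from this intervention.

Competitive equilibrium: 90 − 2q = 21.5 + 6q → q* = 8.5625, p* = 72.875.
At q = 5.7: demand price = 90 − 2·5.7 = 78.6; supply price = 21.5 + 6·5.7 = 55.7.
Δq = 8.5625 − 5.7 = 2.8625; wedge = 78.6 − 55.7 = 22.9.
Deadweight loss = ½ × 2.8625 × 22.9 = €32.78 thousand.

€32.78 thousand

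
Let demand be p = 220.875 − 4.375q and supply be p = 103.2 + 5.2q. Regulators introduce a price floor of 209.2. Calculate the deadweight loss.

443.17

Competitive equilibrium: 220.875 − 4.375q = 103.2 + 5.2q → q* = 12.2898, p* = 167.107.
At the floor p = 209.2, quantity demanded = (220.875 − 209.2)/4.375 = 2.6686.
Sellers' marginal cost at q' = 2.6686: 103.2 + 5.2·2.6686 = 117.0767.
Δq = 12.2898 − 2.6686 = 9.6212; wedge = 209.2 − 117.0767 = 92.1233.
Welfare loss = ½ × 9.6212 × 92.1233 = 443.17.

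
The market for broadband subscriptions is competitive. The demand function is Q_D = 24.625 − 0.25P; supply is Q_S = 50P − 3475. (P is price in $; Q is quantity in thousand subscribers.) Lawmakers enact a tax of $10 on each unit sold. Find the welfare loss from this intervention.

$12.44 thousand

In inverse form: demand P = 98.5 − 4Q, supply P = 69.5 + 0.02Q.
Competitive equilibrium: 98.5 − 4Q = 69.5 + 0.02Q → Q* = 7.2139, P* = 69.6443.
With the tax, the buyer price exceeds the seller price by 10: (98.5 − 4Q) − (69.5 + 0.02Q) = 10 → Q' = 4.7264.
ΔQ = 7.2139 − 4.7264 = 2.4875; the wedge equals the tax, 10.
Deadweight loss = ½ × 2.4875 × 10 = $12.44 thousand.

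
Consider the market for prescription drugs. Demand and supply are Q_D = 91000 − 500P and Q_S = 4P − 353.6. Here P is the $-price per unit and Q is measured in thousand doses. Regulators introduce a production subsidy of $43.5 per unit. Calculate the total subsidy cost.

In inverse form: demand P = 182 − 0.002Q, supply P = 88.4 + 0.25Q.
Competitive equilibrium: 182 − 0.002Q = 88.4 + 0.25Q → Q* = 371.4286, P* = 181.2571.
The subsidy lowers effective supply by 43.5: P = 44.9 + 0.25Q.
New quantity: 182 − 0.002Q = 44.9 + 0.25Q → Q' = 544.0476.
Total subsidy cost = 43.5 × 544.0476 = $23666.07 thousand.

$23666.07 thousand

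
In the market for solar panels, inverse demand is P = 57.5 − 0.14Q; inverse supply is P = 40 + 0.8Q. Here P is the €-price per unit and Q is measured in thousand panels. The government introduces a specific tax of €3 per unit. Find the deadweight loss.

Competitive equilibrium: 57.5 − 0.14Q = 40 + 0.8Q → Q* = 18.617, P* = 54.8936.
With the tax, the buyer price exceeds the seller price by 3: (57.5 − 0.14Q) − (40 + 0.8Q) = 3 → Q' = 15.4255.
ΔQ = 18.617 − 15.4255 = 3.1915; the wedge equals the tax, 3.
The triangle = ½ × 3.1915 × 3 = €4.79 thousand.

€4.79 thousand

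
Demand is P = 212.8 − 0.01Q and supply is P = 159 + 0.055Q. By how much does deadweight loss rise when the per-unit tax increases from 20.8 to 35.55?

Competitive equilibrium: 212.8 − 0.01Q = 159 + 0.055Q → Q* = 827.6923, P* = 204.5231.
For a per-unit tax t: ΔQ = t/0.065, so DWL = ½·t·(t/0.065) = t²/0.13.
At t = 20.8: DWL = 3328. At t = 35.55: DWL = 9721.558.
Increase = 9721.558 − 3328 = 6393.56.

6393.56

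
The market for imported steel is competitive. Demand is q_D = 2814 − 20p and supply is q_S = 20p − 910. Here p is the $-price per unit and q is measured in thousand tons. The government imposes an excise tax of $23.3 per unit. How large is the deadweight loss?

$2714.45 thousand

In inverse form: demand p = 140.7 − 0.05q, supply p = 45.5 + 0.05q.
Competitive equilibrium: 140.7 − 0.05q = 45.5 + 0.05q → q* = 952, p* = 93.1.
With the tax, the buyer price exceeds the seller price by 23.3: (140.7 − 0.05q) − (45.5 + 0.05q) = 23.3 → q' = 719.
Δq = 952 − 719 = 233; the wedge equals the tax, 23.3.
Deadweight loss = ½ × 233 × 23.3 = $2714.45 thousand.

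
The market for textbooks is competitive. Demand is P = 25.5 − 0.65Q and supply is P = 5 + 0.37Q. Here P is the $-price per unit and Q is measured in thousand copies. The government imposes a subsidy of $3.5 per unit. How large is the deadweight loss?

Competitive equilibrium: 25.5 − 0.65Q = 5 + 0.37Q → Q* = 20.098, P* = 12.4363.
The subsidy lowers effective supply by 3.5: P = 1.5 + 0.37Q.
New quantity: 25.5 − 0.65Q = 1.5 + 0.37Q → Q' = 23.5294.
Overproduction ΔQ = 23.5294 − 20.098 = 3.4314; wedge = subsidy = 3.5.
Deadweight loss = ½ × 3.4314 × 3.5 = $6 thousand.

$6 thousand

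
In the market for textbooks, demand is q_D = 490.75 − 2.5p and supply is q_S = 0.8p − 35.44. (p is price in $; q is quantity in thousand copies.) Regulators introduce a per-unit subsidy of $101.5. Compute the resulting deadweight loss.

In inverse form: demand p = 196.3 − 0.4q, supply p = 44.3 + 1.25q.
Competitive equilibrium: 196.3 − 0.4q = 44.3 + 1.25q → q* = 92.12121, p* = 159.45152.
The subsidy lowers effective supply by 101.5: p = 1.25q − 57.2.
New quantity: 196.3 − 0.4q = 1.25q − 57.2 → q' = 153.63636.
Overproduction Δq = 153.63636 − 92.12121 = 61.51515; wedge = subsidy = 101.5.
The triangle = ½ × 61.51515 × 101.5 = $3121.89 thousand.

$3121.89 thousand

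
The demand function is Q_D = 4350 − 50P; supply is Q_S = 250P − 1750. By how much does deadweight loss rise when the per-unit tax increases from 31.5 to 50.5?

32458.33

In inverse form: demand P = 87 − 0.02Q, supply P = 7 + 0.004Q.
Competitive equilibrium: 87 − 0.02Q = 7 + 0.004Q → Q* = 3333.3333, P* = 20.3333.
For a per-unit tax t: ΔQ = t/0.024, so DWL = ½·t·(t/0.024) = t²/0.048.
At t = 31.5: DWL = 20671.875. At t = 50.5: DWL = 53130.208.
Increase = 53130.208 − 20671.875 = 32458.33.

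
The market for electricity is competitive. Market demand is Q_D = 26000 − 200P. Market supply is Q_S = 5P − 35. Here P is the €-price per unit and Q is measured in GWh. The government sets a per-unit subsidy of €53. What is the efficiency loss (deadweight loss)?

In inverse form: demand P = 130 − 0.005Q, supply P = 7 + 0.2Q.
Competitive equilibrium: 130 − 0.005Q = 7 + 0.2Q → Q* = 600, P* = 127.
The subsidy lowers effective supply by 53: P = 0.2Q − 46.
New quantity: 130 − 0.005Q = 0.2Q − 46 → Q' = 858.5366.
Overproduction ΔQ = 858.5366 − 600 = 258.5366; wedge = subsidy = 53.
DWL = ½ × 258.5366 × 53 = €6851.22.

€6851.22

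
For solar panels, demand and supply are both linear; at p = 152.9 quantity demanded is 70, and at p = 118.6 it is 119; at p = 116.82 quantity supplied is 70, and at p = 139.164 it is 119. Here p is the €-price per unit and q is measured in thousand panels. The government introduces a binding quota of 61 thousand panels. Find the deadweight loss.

Demand slope = (118.6 − 152.9)/(119 − 70) = −0.7, so p = 201.9 − 0.7q.
Supply slope = (139.164 − 116.82)/(119 − 70) = 0.456, so p = 84.9 + 0.456q.
Competitive equilibrium: 201.9 − 0.7q = 84.9 + 0.456q → q* = 101.2111, p* = 131.0522.
At q = 61: demand price = 201.9 − 0.7·61 = 159.2; supply price = 84.9 + 0.456·61 = 112.716.
Δq = 101.2111 − 61 = 40.2111; wedge = 159.2 − 112.716 = 46.484.
Welfare loss = ½ × 40.2111 × 46.484 = €934.59 thousand.

€934.59 thousand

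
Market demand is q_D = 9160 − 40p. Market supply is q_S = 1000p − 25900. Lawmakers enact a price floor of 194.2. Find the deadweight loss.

In inverse form: demand p = 229 − 0.025q, supply p = 25.9 + 0.001q.
Competitive equilibrium: 229 − 0.025q = 25.9 + 0.001q → q* = 7811.53846, p* = 33.71154.
At the floor p = 194.2, quantity demanded = (229 − 194.2)/0.025 = 1392.
Sellers' marginal cost at q' = 1392: 25.9 + 0.001·1392 = 27.292.
Δq = 7811.53846 − 1392 = 6419.53846; wedge = 194.2 − 27.292 = 166.908.
Deadweight loss = ½ × 6419.53846 × 166.908 = 535736.16.

535736.16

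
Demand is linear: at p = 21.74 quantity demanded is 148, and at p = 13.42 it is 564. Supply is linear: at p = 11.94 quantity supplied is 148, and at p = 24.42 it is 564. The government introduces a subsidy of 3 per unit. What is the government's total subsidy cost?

Demand slope = (13.42 − 21.74)/(564 − 148) = −0.02, so p = 24.7 − 0.02q.
Supply slope = (24.42 − 11.94)/(564 − 148) = 0.03, so p = 7.5 + 0.03q.
Competitive equilibrium: 24.7 − 0.02q = 7.5 + 0.03q → q* = 344, p* = 17.82.
The subsidy lowers effective supply by 3: p = 4.5 + 0.03q.
New quantity: 24.7 − 0.02q = 4.5 + 0.03q → q' = 404.
Total subsidy cost = 3 × 404 = 1212.

1212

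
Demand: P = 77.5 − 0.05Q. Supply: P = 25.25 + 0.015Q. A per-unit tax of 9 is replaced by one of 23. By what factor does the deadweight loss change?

6.531

Competitive equilibrium: 77.5 − 0.05Q = 25.25 + 0.015Q → Q* = 803.8462, P* = 37.3077.
For a per-unit tax t: ΔQ = t/0.065, so DWL = ½·t·(t/0.065) = t²/0.13.
At t = 9: DWL = 623.077. At t = 23: DWL = 4069.231.
Ratio = (23/9)² = 6.531.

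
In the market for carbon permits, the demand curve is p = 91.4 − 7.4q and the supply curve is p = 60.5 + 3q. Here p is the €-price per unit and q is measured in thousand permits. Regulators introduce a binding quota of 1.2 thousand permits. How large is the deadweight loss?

€16.31 thousand

Competitive equilibrium: 91.4 − 7.4q = 60.5 + 3q → q* = 2.9712, p* = 69.4135.
At q = 1.2: demand price = 91.4 − 7.4·1.2 = 82.52; supply price = 60.5 + 3·1.2 = 64.1.
Δq = 2.9712 − 1.2 = 1.7712; wedge = 82.52 − 64.1 = 18.42.
Deadweight loss = ½ × 1.7712 × 18.42 = €16.31 thousand.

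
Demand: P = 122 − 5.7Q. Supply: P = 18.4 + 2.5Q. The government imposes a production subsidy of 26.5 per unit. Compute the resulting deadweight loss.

Competitive equilibrium: 122 − 5.7Q = 18.4 + 2.5Q → Q* = 12.6341, P* = 49.9854.
The subsidy lowers effective supply by 26.5: P = 2.5Q − 8.1.
New quantity: 122 − 5.7Q = 2.5Q − 8.1 → Q' = 15.8659.
Overproduction ΔQ = 15.8659 − 12.6341 = 3.2318; wedge = subsidy = 26.5.
The triangle = ½ × 3.2318 × 26.5 = 42.82.

42.82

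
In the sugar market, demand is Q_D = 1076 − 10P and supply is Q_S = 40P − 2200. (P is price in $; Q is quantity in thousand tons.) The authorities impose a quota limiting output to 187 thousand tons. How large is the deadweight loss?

In inverse form: demand P = 107.6 − 0.1Q, supply P = 55 + 0.025Q.
Competitive equilibrium: 107.6 − 0.1Q = 55 + 0.025Q → Q* = 420.8, P* = 65.52.
At Q = 187: demand price = 107.6 − 0.1·187 = 88.9; supply price = 55 + 0.025·187 = 59.675.
ΔQ = 420.8 − 187 = 233.8; wedge = 88.9 − 59.675 = 29.225.
DWL = ½ × 233.8 × 29.225 = $3416.40 thousand.

$3416.40 thousand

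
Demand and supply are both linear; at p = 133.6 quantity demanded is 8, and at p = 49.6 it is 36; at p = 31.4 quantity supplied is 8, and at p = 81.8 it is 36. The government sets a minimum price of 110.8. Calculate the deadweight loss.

Demand slope = (49.6 − 133.6)/(36 − 8) = −3, so p = 157.6 − 3q.
Supply slope = (81.8 − 31.4)/(36 − 8) = 1.8, so p = 17 + 1.8q.
Competitive equilibrium: 157.6 − 3q = 17 + 1.8q → q* = 29.2917, p* = 69.725.
At the floor p = 110.8, quantity demanded = (157.6 − 110.8)/3 = 15.6.
Sellers' marginal cost at q' = 15.6: 17 + 1.8·15.6 = 45.08.
Δq = 29.2917 − 15.6 = 13.6917; wedge = 110.8 − 45.08 = 65.72.
DWL = ½ × 13.6917 × 65.72 = 449.91.

449.91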